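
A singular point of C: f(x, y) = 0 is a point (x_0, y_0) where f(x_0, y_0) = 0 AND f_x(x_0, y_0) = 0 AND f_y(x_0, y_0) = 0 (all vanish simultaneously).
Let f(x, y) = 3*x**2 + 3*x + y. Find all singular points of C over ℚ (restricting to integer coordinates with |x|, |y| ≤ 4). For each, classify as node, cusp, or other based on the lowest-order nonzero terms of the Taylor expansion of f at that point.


No singular points in the scanned grid; C is smooth there.

Compute partial derivatives:
  f_x = 6*x + 3.
  f_y = 1.
f_y = 1 is a nonzero constant, so f_y never vanishes: no point (x, y) can satisfy f = f_x = f_y = 0. In particular no (x, y) ∈ {−4, ..., 4}² is singular; the curve is smooth.


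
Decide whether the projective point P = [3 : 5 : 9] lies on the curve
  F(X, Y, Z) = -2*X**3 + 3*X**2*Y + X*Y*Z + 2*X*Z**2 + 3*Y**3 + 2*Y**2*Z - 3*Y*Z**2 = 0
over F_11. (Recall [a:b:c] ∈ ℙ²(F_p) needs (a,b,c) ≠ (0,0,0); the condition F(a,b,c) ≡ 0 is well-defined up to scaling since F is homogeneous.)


F(3,5,9) ≡ 4 (mod 11); P is NOT on the curve.

Evaluate F(3, 5, 9) term-by-term (mod 11).
  -2*X**3 ↦ -2·27·1·1 = -54
  3*X**2*Y ↦ 3·9·5·1 = 135
  X*Y*Z ↦ 1·3·5·9 = 135
  2*X*Z**2 ↦ 2·3·1·81 = 486
  3*Y**3 ↦ 3·1·125·1 = 375
  2*Y**2*Z ↦ 2·1·25·9 = 450
  -3*Y*Z**2 ↦ -3·1·5·81 = -1215
Sum: F(3, 5, 9) = (-54) + (135) + (135) + (486) + (375) + (450) + (-1215) = 312.
Reducing mod 11: 312 ≡ 4 (mod 11).
Since F(a, b, c) ≡ 4 ≠ 0 (mod 11), P does NOT lie on the curve.


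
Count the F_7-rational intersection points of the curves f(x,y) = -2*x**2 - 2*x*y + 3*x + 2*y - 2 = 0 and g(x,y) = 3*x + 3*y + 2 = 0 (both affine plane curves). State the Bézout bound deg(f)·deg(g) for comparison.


Common zeros: ∅; count = 0; Bézout bound = 2.

deg(f) = 2, deg(g) = 1, so Bézout bound = 2.
Scan x ∈ F_7. For each x, list the y ∈ F_7 with f(x, y) ≡ 0 and those with g(x, y) ≡ 0 (mod 7); the common zeros in that column are the intersection.
  x = 0: f ≡ 0 at y ∈ {1}; g ≡ 0 at y ∈ {4}; common: ∅.
  x = 1: f ≡ 0 at y ∈ ∅; g ≡ 0 at y ∈ {3}; common: ∅.
  x = 2: f ≡ 0 at y ∈ {5}; g ≡ 0 at y ∈ {2}; common: ∅.
  x = 3: f ≡ 0 at y ∈ {6}; g ≡ 0 at y ∈ {1}; common: ∅.
  x = 4: f ≡ 0 at y ∈ {1}; g ≡ 0 at y ∈ {0}; common: ∅.
  x = 5: f ≡ 0 at y ∈ {5}; g ≡ 0 at y ∈ {6}; common: ∅.
  x = 6: f ≡ 0 at y ∈ {0}; g ≡ 0 at y ∈ {5}; common: ∅.
Collecting: common zeros = ∅, so the count is 0.
Comparison with the Bézout bound: 0 ≤ 2 = deg(f)·deg(g), as expected for curves with no common component (the affine F_7-count falls short of the bound because intersections may lie at infinity, over extension fields, or carry multiplicity).


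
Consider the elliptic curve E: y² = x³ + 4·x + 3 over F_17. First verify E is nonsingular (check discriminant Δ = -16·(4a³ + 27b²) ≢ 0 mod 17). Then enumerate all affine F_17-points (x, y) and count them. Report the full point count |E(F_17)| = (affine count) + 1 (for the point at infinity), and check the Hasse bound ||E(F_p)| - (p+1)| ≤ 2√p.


Affine points = {(1, 5), (1, 12), (2, 6), (2, 11), (3, 5), (3, 12), (4, 7), (4, 10), (7, 0), (11, 1), (11, 16), (13, 5), (13, 12), (14, 7), (14, 10), (15, 2), (15, 15), (16, 7), (16, 10)}; affine count = 19; |E(F_17)| = 20.

Discriminant check: Δ ∝ 4a³ + 27b² = 4·4³ + 27·3² = 4·64 + 27·9 ≡ 6 (mod 17). Nonzero ⇒ E is nonsingular.
For each x ∈ F_17, compute rhs = x³ + 4·x + 3 mod 17, then count y ∈ F_17 with y² ≡ rhs.
  x = 0: rhs = 3, matching y values: none (0 points).
  x = 1: rhs = 8, matching y values: 5, 12 (2 points).
  x = 2: rhs = 2, matching y values: 6, 11 (2 points).
  x = 3: rhs = 8, matching y values: 5, 12 (2 points).
  x = 4: rhs = 15, matching y values: 7, 10 (2 points).
  x = 5: rhs = 12, matching y values: none (0 points).
  x = 6: rhs = 5, matching y values: none (0 points).
  x = 7: rhs = 0, matching y values: 0 (1 points).
  x = 8: rhs = 3, matching y values: none (0 points).
  x = 9: rhs = 3, matching y values: none (0 points).
  x = 10: rhs = 6, matching y values: none (0 points).
  x = 11: rhs = 1, matching y values: 1, 16 (2 points).
  x = 12: rhs = 11, matching y values: none (0 points).
  x = 13: rhs = 8, matching y values: 5, 12 (2 points).
  x = 14: rhs = 15, matching y values: 7, 10 (2 points).
  x = 15: rhs = 4, matching y values: 2, 15 (2 points).
  x = 16: rhs = 15, matching y values: 7, 10 (2 points).
Total affine count: 19.
Full point count |E(F_17)| = 19 + 1 = 20.
Hasse bound: |20 − (17+1)| = |2| = 2 ≤ 2√17 ≈ 8.2462 ✓.


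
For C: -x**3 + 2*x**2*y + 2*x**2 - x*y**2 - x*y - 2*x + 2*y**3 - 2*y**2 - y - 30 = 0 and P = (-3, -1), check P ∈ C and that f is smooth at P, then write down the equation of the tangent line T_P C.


Tangent line at P: -29*x + 24*y - 63 = 0.

Step 1: f(-3, -1) = 0, so P lies on C.
Step 2: partial derivatives
  f_x(x, y) = -3*x**2 + 4*x*y + 4*x - y**2 - y - 2, f_y(x, y) = 2*x**2 - 2*x*y - x + 6*y**2 - 4*y - 1.
  f_x(P) = -29, f_y(P) = 24 (gradient nonzero, so P is smooth).
Step 3: tangent line at P: -29·(x − -3) + 24·(y − -1) = 0.
Expanding: -29*x + 24*y - 63 = 0.


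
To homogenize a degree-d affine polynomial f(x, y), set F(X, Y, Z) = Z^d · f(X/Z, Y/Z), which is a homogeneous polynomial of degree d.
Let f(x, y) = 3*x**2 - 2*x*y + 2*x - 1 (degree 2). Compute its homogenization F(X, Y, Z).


F(X, Y, Z) = 3*X**2 - 2*X*Y + 2*X*Z - Z**2

deg(f) = 2.
Substitute x = X/Z, y = Y/Z into f, then multiply by Z^2.
  monomial 3·x^2·y^0 ↦ 3·X^2·Y^0·Z^0.
  monomial -2·x^1·y^1 ↦ -2·X^1·Y^1·Z^0.
  monomial 2·x^1·y^0 ↦ 2·X^1·Y^0·Z^1.
  monomial -1·x^0·y^0 ↦ -1·X^0·Y^0·Z^2.
Collecting: F(X, Y, Z) = 3*X**2 - 2*X*Y + 2*X*Z - Z**2.


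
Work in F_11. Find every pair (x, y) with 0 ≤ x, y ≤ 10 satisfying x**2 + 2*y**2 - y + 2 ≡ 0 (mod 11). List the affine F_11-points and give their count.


Affine F_11-points: {(3, 0), (3, 6), (4, 3), (5, 2), (5, 4), (6, 2), (6, 4), (7, 3), (8, 0), (8, 6)}; count = 10.

For each of the 121 pairs (x, y) ∈ F_11², evaluate f(x, y) mod 11. Record the zeros.
  x = 0: [0↦2, 1↦3, 2↦8, 3↦6, 4↦8, 5↦3, 6↦2, 7↦5, 8↦1, 9↦1, 10↦5]  zeros at y ∈ ∅
  x = 1: [0↦3, 1↦4, 2↦9, 3↦7, 4↦9, 5↦4, 6↦3, 7↦6, 8↦2, 9↦2, 10↦6]  zeros at y ∈ ∅
  x = 2: [0↦6, 1↦7, 2↦1, 3↦10, 4↦1, 5↦7, 6↦6, 7↦9, 8↦5, 9↦5, 10↦9]  zeros at y ∈ ∅
  x = 3: [0↦0, 1↦1, 2↦6, 3↦4, 4↦6, 5↦1, 6↦0, 7↦3, 8↦10, 9↦10, 10↦3]  zeros at y ∈ {0, 6}
  x = 4: [0↦7, 1↦8, 2↦2, 3↦0, 4↦2, 5↦8, 6↦7, 7↦10, 8↦6, 9↦6, 10↦10]  zeros at y ∈ {3}
  x = 5: [0↦5, 1↦6, 2↦0, 3↦9, 4↦0, 5↦6, 6↦5, 7↦8, 8↦4, 9↦4, 10↦8]  zeros at y ∈ {2, 4}
  x = 6: [0↦5, 1↦6, 2↦0, 3↦9, 4↦0, 5↦6, 6↦5, 7↦8, 8↦4, 9↦4, 10↦8]  zeros at y ∈ {2, 4}
  x = 7: [0↦7, 1↦8, 2↦2, 3↦0, 4↦2, 5↦8, 6↦7, 7↦10, 8↦6, 9↦6, 10↦10]  zeros at y ∈ {3}
  x = 8: [0↦0, 1↦1, 2↦6, 3↦4, 4↦6, 5↦1, 6↦0, 7↦3, 8↦10, 9↦10, 10↦3]  zeros at y ∈ {0, 6}
  x = 9: [0↦6, 1↦7, 2↦1, 3↦10, 4↦1, 5↦7, 6↦6, 7↦9, 8↦5, 9↦5, 10↦9]  zeros at y ∈ ∅
  x = 10: [0↦3, 1↦4, 2↦9, 3↦7, 4↦9, 5↦4, 6↦3, 7↦6, 8↦2, 9↦2, 10↦6]  zeros at y ∈ ∅
Collecting zeros: affine points = {(3, 0), (3, 6), (4, 3), (5, 2), (5, 4), (6, 2), (6, 4), (7, 3), (8, 0), (8, 6)}.
Total count |C(F_11)_aff| = 10.


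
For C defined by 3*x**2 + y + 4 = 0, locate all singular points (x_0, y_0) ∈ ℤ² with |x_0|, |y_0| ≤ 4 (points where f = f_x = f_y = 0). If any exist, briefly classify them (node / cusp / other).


No singular points in the scanned grid; C is smooth there.

Compute partial derivatives:
  f_x = 6*x.
  f_y = 1.
f_y = 1 is a nonzero constant, so f_y never vanishes: no point (x, y) can satisfy f = f_x = f_y = 0. In particular no (x, y) ∈ {−4, ..., 4}² is singular; the curve is smooth.


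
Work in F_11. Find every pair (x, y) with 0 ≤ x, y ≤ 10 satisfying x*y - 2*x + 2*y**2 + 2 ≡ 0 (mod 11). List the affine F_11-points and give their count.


Affine F_11-points: {(1, 0), (1, 5), (2, 3), (2, 7), (4, 1), (4, 8), (5, 4), (5, 10), (8, 9), (9, 6)}; count = 10.

For each of the 121 pairs (x, y) ∈ F_11², evaluate f(x, y) mod 11. Record the zeros.
  x = 0: [0↦2, 1↦4, 2↦10, 3↦9, 4↦1, 5↦8, 6↦8, 7↦1, 8↦9, 9↦10, 10↦4]  zeros at y ∈ ∅
  x = 1: [0↦0, 1↦3, 2↦10, 3↦10, 4↦3, 5↦0, 6↦1, 7↦6, 8↦4, 9↦6, 10↦1]  zeros at y ∈ {0, 5}
  x = 2: [0↦9, 1↦2, 2↦10, 3↦0, 4↦5, 5↦3, 6↦5, 7↦0, 8↦10, 9↦2, 10↦9]  zeros at y ∈ {3, 7}
  x = 3: [0↦7, 1↦1, 2↦10, 3↦1, 4↦7, 5↦6, 6↦9, 7↦5, 8↦5, 9↦9, 10↦6]  zeros at y ∈ ∅
  x = 4: [0↦5, 1↦0, 2↦10, 3↦2, 4↦9, 5↦9, 6↦2, 7↦10, 8↦0, 9↦5, 10↦3]  zeros at y ∈ {1, 8}
  x = 5: [0↦3, 1↦10, 2↦10, 3↦3, 4↦0, 5↦1, 6↦6, 7↦4, 8↦6, 9↦1, 10↦0]  zeros at y ∈ {4, 10}
  x = 6: [0↦1, 1↦9, 2↦10, 3↦4, 4↦2, 5↦4, 6↦10, 7↦9, 8↦1, 9↦8, 10↦8]  zeros at y ∈ ∅
  x = 7: [0↦10, 1↦8, 2↦10, 3↦5, 4↦4, 5↦7, 6↦3, 7↦3, 8↦7, 9↦4, 10↦5]  zeros at y ∈ ∅
  x = 8: [0↦8, 1↦7, 2↦10, 3↦6, 4↦6, 5↦10, 6↦7, 7↦8, 8↦2, 9↦0, 10↦2]  zeros at y ∈ {9}
  x = 9: [0↦6, 1↦6, 2↦10, 3↦7, 4↦8, 5↦2, 6↦0, 7↦2, 8↦8, 9↦7, 10↦10]  zeros at y ∈ {6}
  x = 10: [0↦4, 1↦5, 2↦10, 3↦8, 4↦10, 5↦5, 6↦4, 7↦7, 8↦3, 9↦3, 10↦7]  zeros at y ∈ ∅
Collecting zeros: affine points = {(1, 0), (1, 5), (2, 3), (2, 7), (4, 1), (4, 8), (5, 4), (5, 10), (8, 9), (9, 6)}.
Total count |C(F_11)_aff| = 10.


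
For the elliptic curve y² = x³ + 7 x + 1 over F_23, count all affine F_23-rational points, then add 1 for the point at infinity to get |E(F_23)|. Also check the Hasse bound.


Affine points = {(0, 1), (0, 22), (1, 3), (1, 20), (2, 0), (3, 7), (3, 16), (4, 1), (4, 22), (5, 0), (6, 11), (6, 12), (7, 5), (7, 18), (10, 6), (10, 17), (11, 11), (11, 12), (13, 9), (13, 14), (15, 10), (15, 13), (16, 0), (18, 5), (18, 18), (19, 1), (19, 22), (21, 5), (21, 18), (22, 4), (22, 19)}; affine count = 31; |E(F_23)| = 32.

Discriminant check: Δ ∝ 4a³ + 27b² = 4·7³ + 27·1² = 4·343 + 27·1 ≡ 19 (mod 23). Nonzero ⇒ E is nonsingular.
For each x ∈ F_23, compute rhs = x³ + 7·x + 1 mod 23, then count y ∈ F_23 with y² ≡ rhs.
  x = 0: rhs = 1, matching y values: 1, 22 (2 points).
  x = 1: rhs = 9, matching y values: 3, 20 (2 points).
  x = 2: rhs = 0, matching y values: 0 (1 points).
  x = 3: rhs = 3, matching y values: 7, 16 (2 points).
  x = 4: rhs = 1, matching y values: 1, 22 (2 points).
  x = 5: rhs = 0, matching y values: 0 (1 points).
  x = 6: rhs = 6, matching y values: 11, 12 (2 points).
  x = 7: rhs = 2, matching y values: 5, 18 (2 points).
  x = 8: rhs = 17, matching y values: none (0 points).
  x = 9: rhs = 11, matching y values: none (0 points).
  x = 10: rhs = 13, matching y values: 6, 17 (2 points).
  x = 11: rhs = 6, matching y values: 11, 12 (2 points).
  x = 12: rhs = 19, matching y values: none (0 points).
  x = 13: rhs = 12, matching y values: 9, 14 (2 points).
  x = 14: rhs = 14, matching y values: none (0 points).
  x = 15: rhs = 8, matching y values: 10, 13 (2 points).
  x = 16: rhs = 0, matching y values: 0 (1 points).
  x = 17: rhs = 19, matching y values: none (0 points).
  x = 18: rhs = 2, matching y values: 5, 18 (2 points).
  x = 19: rhs = 1, matching y values: 1, 22 (2 points).
  x = 20: rhs = 22, matching y values: none (0 points).
  x = 21: rhs = 2, matching y values: 5, 18 (2 points).
  x = 22: rhs = 16, matching y values: 4, 19 (2 points).
Total affine count: 31.
Full point count |E(F_23)| = 31 + 1 = 32.
Hasse bound: |32 − (23+1)| = |8| = 8 ≤ 2√23 ≈ 9.5917 ✓.


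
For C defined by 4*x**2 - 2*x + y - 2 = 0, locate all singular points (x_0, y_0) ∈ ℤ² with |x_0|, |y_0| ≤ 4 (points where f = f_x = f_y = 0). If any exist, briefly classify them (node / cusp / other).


No singular points in the scanned grid; C is smooth there.

Compute partial derivatives:
  f_x = 8*x - 2.
  f_y = 1.
f_y = 1 is a nonzero constant, so f_y never vanishes: no point (x, y) can satisfy f = f_x = f_y = 0. In particular no (x, y) ∈ {−4, ..., 4}² is singular; the curve is smooth.


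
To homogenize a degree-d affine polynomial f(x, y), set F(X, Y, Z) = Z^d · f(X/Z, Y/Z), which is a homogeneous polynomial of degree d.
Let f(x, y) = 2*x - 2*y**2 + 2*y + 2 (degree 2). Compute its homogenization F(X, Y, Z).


F(X, Y, Z) = 2*X*Z - 2*Y**2 + 2*Y*Z + 2*Z**2

deg(f) = 2.
Substitute x = X/Z, y = Y/Z into f, then multiply by Z^2.
  monomial 2·x^1·y^0 ↦ 2·X^1·Y^0·Z^1.
  monomial -2·x^0·y^2 ↦ -2·X^0·Y^2·Z^0.
  monomial 2·x^0·y^1 ↦ 2·X^0·Y^1·Z^1.
  monomial 2·x^0·y^0 ↦ 2·X^0·Y^0·Z^2.
Collecting: F(X, Y, Z) = 2*X*Z - 2*Y**2 + 2*Y*Z + 2*Z**2.


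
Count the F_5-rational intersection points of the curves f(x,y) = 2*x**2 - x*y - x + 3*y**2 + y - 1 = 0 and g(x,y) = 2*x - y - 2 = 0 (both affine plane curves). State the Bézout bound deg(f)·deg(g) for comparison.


Common zeros: {(1, 0), (2, 2)}; count = 2; Bézout bound = 2.

deg(f) = 2, deg(g) = 1, so Bézout bound = 2.
Scan x ∈ F_5. For each x, list the y ∈ F_5 with f(x, y) ≡ 0 and those with g(x, y) ≡ 0 (mod 5); the common zeros in that column are the intersection.
  x = 0: f ≡ 0 at y ∈ ∅; g ≡ 0 at y ∈ {3}; common: ∅.
  x = 1: f ≡ 0 at y ∈ {0}; g ≡ 0 at y ∈ {0}; common: {0}.
  x = 2: f ≡ 0 at y ∈ {0, 2}; g ≡ 0 at y ∈ {2}; common: {2}.
  x = 3: f ≡ 0 at y ∈ {1, 3}; g ≡ 0 at y ∈ {4}; common: ∅.
  x = 4: f ≡ 0 at y ∈ {3}; g ≡ 0 at y ∈ {1}; common: ∅.
Collecting: common zeros = {(1, 0), (2, 2)}, so the count is 2.
Comparison with the Bézout bound: 2 ≤ 2 = deg(f)·deg(g), as expected for curves with no common component (the bound is attained).


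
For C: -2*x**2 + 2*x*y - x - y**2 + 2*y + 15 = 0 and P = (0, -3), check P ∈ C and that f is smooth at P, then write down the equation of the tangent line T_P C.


Tangent line at P: -7*x + 8*y + 24 = 0.

Step 1: f(0, -3) = 0, so P lies on C.
Step 2: partial derivatives
  f_x(x, y) = -4*x + 2*y - 1, f_y(x, y) = 2*x - 2*y + 2.
  f_x(P) = -7, f_y(P) = 8 (gradient nonzero, so P is smooth).
Step 3: tangent line at P: -7·(x − 0) + 8·(y − -3) = 0.
Expanding: -7*x + 8*y + 24 = 0.


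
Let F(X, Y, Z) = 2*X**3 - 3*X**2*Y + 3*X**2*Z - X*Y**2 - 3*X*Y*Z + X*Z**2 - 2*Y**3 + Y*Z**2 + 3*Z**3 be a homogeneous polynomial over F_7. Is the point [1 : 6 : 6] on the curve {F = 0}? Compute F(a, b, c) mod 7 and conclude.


F(1,6,6) ≡ 4 (mod 7); P is NOT on the curve.

Evaluate F(1, 6, 6) term-by-term (mod 7).
  2*X**3 ↦ 2·1·1·1 = 2
  -3*X**2*Y ↦ -3·1·6·1 = -18
  3*X**2*Z ↦ 3·1·1·6 = 18
  -X*Y**2 ↦ -1·1·36·1 = -36
  -3*X*Y*Z ↦ -3·1·6·6 = -108
  X*Z**2 ↦ 1·1·1·36 = 36
  -2*Y**3 ↦ -2·1·216·1 = -432
  Y*Z**2 ↦ 1·1·6·36 = 216
  3*Z**3 ↦ 3·1·1·216 = 648
Sum: F(1, 6, 6) = (2) + (-18) + (18) + (-36) + (-108) + (36) + (-432) + (216) + (648) = 326.
Reducing mod 7: 326 ≡ 4 (mod 7).
Since F(a, b, c) ≡ 4 ≠ 0 (mod 7), P does NOT lie on the curve.


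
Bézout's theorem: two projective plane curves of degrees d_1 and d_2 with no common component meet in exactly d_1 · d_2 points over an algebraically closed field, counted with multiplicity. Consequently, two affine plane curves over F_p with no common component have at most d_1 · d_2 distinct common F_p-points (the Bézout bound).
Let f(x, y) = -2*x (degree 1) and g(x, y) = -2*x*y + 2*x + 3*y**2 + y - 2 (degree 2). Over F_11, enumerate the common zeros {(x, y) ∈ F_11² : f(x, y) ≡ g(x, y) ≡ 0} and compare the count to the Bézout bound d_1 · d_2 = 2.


Common zeros: {(0, 8), (0, 10)}; count = 2; Bézout bound = 2.

deg(f) = 1, deg(g) = 2, so Bézout bound = 2.
Scan x ∈ F_11. For each x, list the y ∈ F_11 with f(x, y) ≡ 0 and those with g(x, y) ≡ 0 (mod 11); the common zeros in that column are the intersection.
  x = 0: f ≡ 0 at y ∈ {0, 1, 2, 3, 4, 5, 6, 7, 8, 9, 10}; g ≡ 0 at y ∈ {8, 10}; common: {8, 10}.
  x = 1: f ≡ 0 at y ∈ ∅; g ≡ 0 at y ∈ {0, 4}; common: ∅.
  x = 2: f ≡ 0 at y ∈ ∅; g ≡ 0 at y ∈ ∅; common: ∅.
  x = 3: f ≡ 0 at y ∈ ∅; g ≡ 0 at y ∈ ∅; common: ∅.
  x = 4: f ≡ 0 at y ∈ ∅; g ≡ 0 at y ∈ ∅; common: ∅.
  x = 5: f ≡ 0 at y ∈ ∅; g ≡ 0 at y ∈ ∅; common: ∅.
  x = 6: f ≡ 0 at y ∈ ∅; g ≡ 0 at y ∈ {2, 9}; common: ∅.
  x = 7: f ≡ 0 at y ∈ ∅; g ≡ 0 at y ∈ {3, 5}; common: ∅.
  x = 8: f ≡ 0 at y ∈ ∅; g ≡ 0 at y ∈ ∅; common: ∅.
  x = 9: f ≡ 0 at y ∈ ∅; g ≡ 0 at y ∈ {6, 7}; common: ∅.
  x = 10: f ≡ 0 at y ∈ ∅; g ≡ 0 at y ∈ ∅; common: ∅.
Collecting: common zeros = {(0, 8), (0, 10)}, so the count is 2.
Comparison with the Bézout bound: 2 ≤ 2 = deg(f)·deg(g), as expected for curves with no common component (the bound is attained).


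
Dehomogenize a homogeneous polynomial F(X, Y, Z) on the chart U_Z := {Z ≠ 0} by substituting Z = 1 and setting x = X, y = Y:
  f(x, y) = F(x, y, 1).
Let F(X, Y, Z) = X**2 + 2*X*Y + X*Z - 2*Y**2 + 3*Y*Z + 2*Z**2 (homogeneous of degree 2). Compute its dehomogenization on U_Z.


f(x, y) = x**2 + 2*x*y + x - 2*y**2 + 3*y + 2

On U_Z we set Z = 1. Each monomial c·X^i·Y^j·Z^k in F becomes c·x^i·y^j·1^k = c·x^i·y^j.
Substituting Z = 1: F(X, Y, 1) = x**2 + 2*x*y + x - 2*y**2 + 3*y + 2.
Note: deg(f) ≤ deg(F) = 2; strict inequality happens when F is divisible by Z (lost terms).


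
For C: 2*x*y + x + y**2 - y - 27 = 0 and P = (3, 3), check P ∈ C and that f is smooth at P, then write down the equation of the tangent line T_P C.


Tangent line at P: 7*x + 11*y - 54 = 0.

Step 1: f(3, 3) = 0, so P lies on C.
Step 2: partial derivatives
  f_x(x, y) = 2*y + 1, f_y(x, y) = 2*x + 2*y - 1.
  f_x(P) = 7, f_y(P) = 11 (gradient nonzero, so P is smooth).
Step 3: tangent line at P: 7·(x − 3) + 11·(y − 3) = 0.
Expanding: 7*x + 11*y - 54 = 0.


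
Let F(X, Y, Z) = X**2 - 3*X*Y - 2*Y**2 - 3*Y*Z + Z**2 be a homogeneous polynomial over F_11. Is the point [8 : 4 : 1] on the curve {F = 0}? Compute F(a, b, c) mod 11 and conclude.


F(8,4,1) ≡ 2 (mod 11); P is NOT on the curve.

Evaluate F(8, 4, 1) term-by-term (mod 11).
  X**2 ↦ 1·64·1·1 = 64
  -3*X*Y ↦ -3·8·4·1 = -96
  -2*Y**2 ↦ -2·1·16·1 = -32
  -3*Y*Z ↦ -3·1·4·1 = -12
  Z**2 ↦ 1·1·1·1 = 1
Sum: F(8, 4, 1) = (64) + (-96) + (-32) + (-12) + (1) = -75.
Reducing mod 11: -75 ≡ 2 (mod 11).
Since F(a, b, c) ≡ 2 ≠ 0 (mod 11), P does NOT lie on the curve.


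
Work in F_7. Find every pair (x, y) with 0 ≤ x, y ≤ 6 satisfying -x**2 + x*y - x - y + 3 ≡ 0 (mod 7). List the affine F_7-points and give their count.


Affine F_7-points: {(0, 3), (2, 3), (3, 1), (4, 1), (5, 5), (6, 5)}; count = 6.

For each of the 49 pairs (x, y) ∈ F_7², evaluate f(x, y) mod 7. Record the zeros.
  x = 0: [0↦3, 1↦2, 2↦1, 3↦0, 4↦6, 5↦5, 6↦4]  zeros at y ∈ {3}
  x = 1: [0↦1, 1↦1, 2↦1, 3↦1, 4↦1, 5↦1, 6↦1]  zeros at y ∈ ∅
  x = 2: [0↦4, 1↦5, 2↦6, 3↦0, 4↦1, 5↦2, 6↦3]  zeros at y ∈ {3}
  x = 3: [0↦5, 1↦0, 2↦2, 3↦4, 4↦6, 5↦1, 6↦3]  zeros at y ∈ {1}
  x = 4: [0↦4, 1↦0, 2↦3, 3↦6, 4↦2, 5↦5, 6↦1]  zeros at y ∈ {1}
  x = 5: [0↦1, 1↦5, 2↦2, 3↦6, 4↦3, 5↦0, 6↦4]  zeros at y ∈ {5}
  x = 6: [0↦3, 1↦1, 2↦6, 3↦4, 4↦2, 5↦0, 6↦5]  zeros at y ∈ {5}
Collecting zeros: affine points = {(0, 3), (2, 3), (3, 1), (4, 1), (5, 5), (6, 5)}.
Total count |C(F_7)_aff| = 6.


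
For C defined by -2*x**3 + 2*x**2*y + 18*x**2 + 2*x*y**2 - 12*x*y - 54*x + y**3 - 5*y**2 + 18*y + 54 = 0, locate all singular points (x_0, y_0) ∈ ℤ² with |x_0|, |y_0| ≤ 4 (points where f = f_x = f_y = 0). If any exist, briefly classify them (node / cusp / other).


Singular points: {(3, 0)}; classification: cusp.

Compute partial derivatives:
  f_x = -6*x**2 + 4*x*y + 36*x + 2*y**2 - 12*y - 54.
  f_y = 2*x**2 + 4*x*y - 12*x + 3*y**2 - 10*y + 18.
Scan x_0 ∈ {−4, ..., 4}. For each x_0, f_y(x_0, y) is a polynomial in y; find its integer roots y ∈ {−4, ..., 4}, then test f_x and f at those candidates.
  x = -4: f_y(-4, y) = 3*y**2 - 26*y + 98; no integer root y with |y| ≤ 4.
  x = -3: f_y(-3, y) = 3*y**2 - 22*y + 72; no integer root y with |y| ≤ 4.
  x = -2: f_y(-2, y) = 3*y**2 - 18*y + 50; no integer root y with |y| ≤ 4.
  x = -1: f_y(-1, y) = 3*y**2 - 14*y + 32; no integer root y with |y| ≤ 4.
  x = 0: f_y(0, y) = 3*y**2 - 10*y + 18; no integer root y with |y| ≤ 4.
  x = 1: f_y(1, y) = 3*y**2 - 6*y + 8; no integer root y with |y| ≤ 4.
  x = 2: f_y(2, y) = 3*y**2 - 2*y + 2; no integer root y with |y| ≤ 4.
  x = 3: f_y(3, y) = 3*y**2 + 2*y; vanishes at y ∈ {0}. (3, 0): f_x = 0, f = 0 — SINGULAR.
  x = 4: f_y(4, y) = 3*y**2 + 6*y + 2; no integer root y with |y| ≤ 4.
Only singular point on the grid: (3, 0).
Classify: substitute x = 3 + u, y = 0 + v and expand: f = -2*u**3 + 2*u**2*v + 2*u*v**2 + v**3 + v**2.
No constant or linear terms (consistent with a singular point). Quadratic part: v**2. Cubic part: -2*u**3 + 2*u**2*v + 2*u*v**2 + v**3.
The quadratic part v**2 is a perfect square, so there is a single (double) tangent line v = 0, i.e. y = 0. Restricting the cubic part to that line (v = 0) leaves -2*u**3 ≠ 0, so f is not divisible by v and the branch is v² ≈ 2*u**3 to lowest order — this is a cusp.
Classification: cusp.


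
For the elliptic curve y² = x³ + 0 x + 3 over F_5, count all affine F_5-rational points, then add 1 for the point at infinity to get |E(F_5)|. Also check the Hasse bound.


Affine points = {(1, 2), (1, 3), (2, 1), (2, 4), (3, 0)}; affine count = 5; |E(F_5)| = 6.

Discriminant check: Δ ∝ 4a³ + 27b² = 4·0³ + 27·3² = 4·0 + 27·9 ≡ 3 (mod 5). Nonzero ⇒ E is nonsingular.
For each x ∈ F_5, compute rhs = x³ + 0·x + 3 mod 5, then count y ∈ F_5 with y² ≡ rhs.
  x = 0: rhs = 3, matching y values: none (0 points).
  x = 1: rhs = 4, matching y values: 2, 3 (2 points).
  x = 2: rhs = 1, matching y values: 1, 4 (2 points).
  x = 3: rhs = 0, matching y values: 0 (1 points).
  x = 4: rhs = 2, matching y values: none (0 points).
Total affine count: 5.
Full point count |E(F_5)| = 5 + 1 = 6.
Hasse bound: |6 − (5+1)| = |0| = 0 ≤ 2√5 ≈ 4.4721 ✓.


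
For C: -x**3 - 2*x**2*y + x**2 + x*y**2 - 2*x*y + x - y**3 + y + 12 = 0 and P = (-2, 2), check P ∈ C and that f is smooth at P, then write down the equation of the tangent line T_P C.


Tangent line at P: x - 23*y + 48 = 0.

Step 1: f(-2, 2) = 0, so P lies on C.
Step 2: partial derivatives
  f_x(x, y) = -3*x**2 - 4*x*y + 2*x + y**2 - 2*y + 1, f_y(x, y) = -2*x**2 + 2*x*y - 2*x - 3*y**2 + 1.
  f_x(P) = 1, f_y(P) = -23 (gradient nonzero, so P is smooth).
Step 3: tangent line at P: 1·(x − -2) + -23·(y − 2) = 0.
Expanding: x - 23*y + 48 = 0.


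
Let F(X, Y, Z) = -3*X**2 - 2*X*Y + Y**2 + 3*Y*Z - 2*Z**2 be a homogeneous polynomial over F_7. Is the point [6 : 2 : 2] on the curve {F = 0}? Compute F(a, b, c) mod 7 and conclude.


F(6,2,2) ≡ 2 (mod 7); P is NOT on the curve.

Evaluate F(6, 2, 2) term-by-term (mod 7).
  -3*X**2 ↦ -3·36·1·1 = -108
  -2*X*Y ↦ -2·6·2·1 = -24
  Y**2 ↦ 1·1·4·1 = 4
  3*Y*Z ↦ 3·1·2·2 = 12
  -2*Z**2 ↦ -2·1·1·4 = -8
Sum: F(6, 2, 2) = (-108) + (-24) + (4) + (12) + (-8) = -124.
Reducing mod 7: -124 ≡ 2 (mod 7).
Since F(a, b, c) ≡ 2 ≠ 0 (mod 7), P does NOT lie on the curve.


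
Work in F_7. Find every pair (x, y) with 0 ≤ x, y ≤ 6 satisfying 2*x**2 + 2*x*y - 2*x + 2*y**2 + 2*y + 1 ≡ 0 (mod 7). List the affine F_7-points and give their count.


Affine F_7-points: {(1, 1), (1, 4), (3, 4), (3, 6), (6, 1), (6, 6)}; count = 6.

For each of the 49 pairs (x, y) ∈ F_7², evaluate f(x, y) mod 7. Record the zeros.
  x = 0: [0↦1, 1↦5, 2↦6, 3↦4, 4↦6, 5↦5, 6↦1]  zeros at y ∈ ∅
  x = 1: [0↦1, 1↦0, 2↦3, 3↦3, 4↦0, 5↦1, 6↦6]  zeros at y ∈ {1, 4}
  x = 2: [0↦5, 1↦6, 2↦4, 3↦6, 4↦5, 5↦1, 6↦1]  zeros at y ∈ ∅
  x = 3: [0↦6, 1↦2, 2↦2, 3↦6, 4↦0, 5↦5, 6↦0]  zeros at y ∈ {4, 6}
  x = 4: [0↦4, 1↦2, 2↦4, 3↦3, 4↦6, 5↦6, 6↦3]  zeros at y ∈ ∅
  x = 5: [0↦6, 1↦6, 2↦3, 3↦4, 4↦2, 5↦4, 6↦3]  zeros at y ∈ ∅
  x = 6: [0↦5, 1↦0, 2↦6, 3↦2, 4↦2, 5↦6, 6↦0]  zeros at y ∈ {1, 6}
Collecting zeros: affine points = {(1, 1), (1, 4), (3, 4), (3, 6), (6, 1), (6, 6)}.
Total count |C(F_7)_aff| = 6.


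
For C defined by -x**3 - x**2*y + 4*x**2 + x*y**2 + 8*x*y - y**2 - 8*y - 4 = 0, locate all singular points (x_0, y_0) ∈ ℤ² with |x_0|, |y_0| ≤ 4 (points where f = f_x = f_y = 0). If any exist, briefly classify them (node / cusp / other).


Singular points: {(2, -2)}; classification: cusp.

Compute partial derivatives:
  f_x = -3*x**2 - 2*x*y + 8*x + y**2 + 8*y.
  f_y = -x**2 + 2*x*y + 8*x - 2*y - 8.
Scan x_0 ∈ {−4, ..., 4}. For each x_0, f_y(x_0, y) is a polynomial in y; find its integer roots y ∈ {−4, ..., 4}, then test f_x and f at those candidates.
  x = -4: f_y(-4, y) = -10*y - 56; no integer root y with |y| ≤ 4.
  x = -3: f_y(-3, y) = -8*y - 41; no integer root y with |y| ≤ 4.
  x = -2: f_y(-2, y) = -6*y - 28; no integer root y with |y| ≤ 4.
  x = -1: f_y(-1, y) = -4*y - 17; no integer root y with |y| ≤ 4.
  x = 0: f_y(0, y) = -2*y - 8; vanishes at y ∈ {-4}. (0, -4): f_x = -16 ≠ 0.
  x = 1: f_y(1, y) = -1; no integer root y with |y| ≤ 4.
  x = 2: f_y(2, y) = 2*y + 4; vanishes at y ∈ {-2}. (2, -2): f_x = 0, f = 0 — SINGULAR.
  x = 3: f_y(3, y) = 4*y + 7; no integer root y with |y| ≤ 4.
  x = 4: f_y(4, y) = 6*y + 8; no integer root y with |y| ≤ 4.
Only singular point on the grid: (2, -2).
Classify: substitute x = 2 + u, y = -2 + v and expand: f = -u**3 - u**2*v + u*v**2 + v**2.
No constant or linear terms (consistent with a singular point). Quadratic part: v**2. Cubic part: -u**3 - u**2*v + u*v**2.
The quadratic part v**2 is a perfect square, so there is a single (double) tangent line v = 0, i.e. y = -2. Restricting the cubic part to that line (v = 0) leaves -u**3 ≠ 0, so f is not divisible by v and the branch is v² ≈ u**3 to lowest order — this is a cusp.
Classification: cusp.


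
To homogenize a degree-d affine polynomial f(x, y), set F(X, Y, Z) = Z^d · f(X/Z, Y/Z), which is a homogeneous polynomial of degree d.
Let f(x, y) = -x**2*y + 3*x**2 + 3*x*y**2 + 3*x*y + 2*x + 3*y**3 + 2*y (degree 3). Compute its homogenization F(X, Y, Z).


F(X, Y, Z) = -X**2*Y + 3*X**2*Z + 3*X*Y**2 + 3*X*Y*Z + 2*X*Z**2 + 3*Y**3 + 2*Y*Z**2

deg(f) = 3.
Substitute x = X/Z, y = Y/Z into f, then multiply by Z^3.
  monomial -1·x^2·y^1 ↦ -1·X^2·Y^1·Z^0.
  monomial 3·x^2·y^0 ↦ 3·X^2·Y^0·Z^1.
  monomial 3·x^1·y^2 ↦ 3·X^1·Y^2·Z^0.
  monomial 3·x^1·y^1 ↦ 3·X^1·Y^1·Z^1.
  monomial 2·x^1·y^0 ↦ 2·X^1·Y^0·Z^2.
  monomial 3·x^0·y^3 ↦ 3·X^0·Y^3·Z^0.
  monomial 2·x^0·y^1 ↦ 2·X^0·Y^1·Z^2.
Collecting: F(X, Y, Z) = -X**2*Y + 3*X**2*Z + 3*X*Y**2 + 3*X*Y*Z + 2*X*Z**2 + 3*Y**3 + 2*Y*Z**2.


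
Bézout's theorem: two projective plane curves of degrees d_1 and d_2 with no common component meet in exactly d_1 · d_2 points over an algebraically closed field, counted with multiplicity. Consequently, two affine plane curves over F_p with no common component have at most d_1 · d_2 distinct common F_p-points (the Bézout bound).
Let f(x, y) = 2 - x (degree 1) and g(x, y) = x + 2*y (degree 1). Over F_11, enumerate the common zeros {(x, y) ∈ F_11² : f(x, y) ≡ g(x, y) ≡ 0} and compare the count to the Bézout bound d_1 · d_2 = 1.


Common zeros: {(2, 10)}; count = 1; Bézout bound = 1.

deg(f) = 1, deg(g) = 1, so Bézout bound = 1.
Scan x ∈ F_11. For each x, list the y ∈ F_11 with f(x, y) ≡ 0 and those with g(x, y) ≡ 0 (mod 11); the common zeros in that column are the intersection.
  x = 0: f ≡ 0 at y ∈ ∅; g ≡ 0 at y ∈ {0}; common: ∅.
  x = 1: f ≡ 0 at y ∈ ∅; g ≡ 0 at y ∈ {5}; common: ∅.
  x = 2: f ≡ 0 at y ∈ {0, 1, 2, 3, 4, 5, 6, 7, 8, 9, 10}; g ≡ 0 at y ∈ {10}; common: {10}.
  x = 3: f ≡ 0 at y ∈ ∅; g ≡ 0 at y ∈ {4}; common: ∅.
  x = 4: f ≡ 0 at y ∈ ∅; g ≡ 0 at y ∈ {9}; common: ∅.
  x = 5: f ≡ 0 at y ∈ ∅; g ≡ 0 at y ∈ {3}; common: ∅.
  x = 6: f ≡ 0 at y ∈ ∅; g ≡ 0 at y ∈ {8}; common: ∅.
  x = 7: f ≡ 0 at y ∈ ∅; g ≡ 0 at y ∈ {2}; common: ∅.
  x = 8: f ≡ 0 at y ∈ ∅; g ≡ 0 at y ∈ {7}; common: ∅.
  x = 9: f ≡ 0 at y ∈ ∅; g ≡ 0 at y ∈ {1}; common: ∅.
  x = 10: f ≡ 0 at y ∈ ∅; g ≡ 0 at y ∈ {6}; common: ∅.
Collecting: common zeros = {(2, 10)}, so the count is 1.
Comparison with the Bézout bound: 1 ≤ 1 = deg(f)·deg(g), as expected for curves with no common component (the bound is attained).


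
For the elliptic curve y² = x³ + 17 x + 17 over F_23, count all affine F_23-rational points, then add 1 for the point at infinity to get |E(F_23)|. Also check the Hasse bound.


Affine points = {(1, 9), (1, 14), (2, 6), (2, 17), (3, 7), (3, 16), (6, 6), (6, 17), (9, 5), (9, 18), (14, 3), (14, 20), (15, 6), (15, 17), (19, 0), (20, 10), (20, 13)}; affine count = 17; |E(F_23)| = 18.

Discriminant check: Δ ∝ 4a³ + 27b² = 4·17³ + 27·17² = 4·4913 + 27·289 ≡ 16 (mod 23). Nonzero ⇒ E is nonsingular.
For each x ∈ F_23, compute rhs = x³ + 17·x + 17 mod 23, then count y ∈ F_23 with y² ≡ rhs.
  x = 0: rhs = 17, matching y values: none (0 points).
  x = 1: rhs = 12, matching y values: 9, 14 (2 points).
  x = 2: rhs = 13, matching y values: 6, 17 (2 points).
  x = 3: rhs = 3, matching y values: 7, 16 (2 points).
  x = 4: rhs = 11, matching y values: none (0 points).
  x = 5: rhs = 20, matching y values: none (0 points).
  x = 6: rhs = 13, matching y values: 6, 17 (2 points).
  x = 7: rhs = 19, matching y values: none (0 points).
  x = 8: rhs = 21, matching y values: none (0 points).
  x = 9: rhs = 2, matching y values: 5, 18 (2 points).
  x = 10: rhs = 14, matching y values: none (0 points).
  x = 11: rhs = 17, matching y values: none (0 points).
  x = 12: rhs = 17, matching y values: none (0 points).
  x = 13: rhs = 20, matching y values: none (0 points).
  x = 14: rhs = 9, matching y values: 3, 20 (2 points).
  x = 15: rhs = 13, matching y values: 6, 17 (2 points).
  x = 16: rhs = 15, matching y values: none (0 points).
  x = 17: rhs = 21, matching y values: none (0 points).
  x = 18: rhs = 14, matching y values: none (0 points).
  x = 19: rhs = 0, matching y values: 0 (1 points).
  x = 20: rhs = 8, matching y values: 10, 13 (2 points).
  x = 21: rhs = 21, matching y values: none (0 points).
  x = 22: rhs = 22, matching y values: none (0 points).
Total affine count: 17.
Full point count |E(F_23)| = 17 + 1 = 18.
Hasse bound: |18 − (23+1)| = |-6| = 6 ≤ 2√23 ≈ 9.5917 ✓.


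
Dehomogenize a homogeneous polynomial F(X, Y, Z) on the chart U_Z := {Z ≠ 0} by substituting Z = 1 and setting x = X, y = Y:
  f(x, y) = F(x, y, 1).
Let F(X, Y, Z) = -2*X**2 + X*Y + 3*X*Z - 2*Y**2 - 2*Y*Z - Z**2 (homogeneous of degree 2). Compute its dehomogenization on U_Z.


f(x, y) = -2*x**2 + x*y + 3*x - 2*y**2 - 2*y - 1

On U_Z we set Z = 1. Each monomial c·X^i·Y^j·Z^k in F becomes c·x^i·y^j·1^k = c·x^i·y^j.
Substituting Z = 1: F(X, Y, 1) = -2*x**2 + x*y + 3*x - 2*y**2 - 2*y - 1.
Note: deg(f) ≤ deg(F) = 2; strict inequality happens when F is divisible by Z (lost terms).


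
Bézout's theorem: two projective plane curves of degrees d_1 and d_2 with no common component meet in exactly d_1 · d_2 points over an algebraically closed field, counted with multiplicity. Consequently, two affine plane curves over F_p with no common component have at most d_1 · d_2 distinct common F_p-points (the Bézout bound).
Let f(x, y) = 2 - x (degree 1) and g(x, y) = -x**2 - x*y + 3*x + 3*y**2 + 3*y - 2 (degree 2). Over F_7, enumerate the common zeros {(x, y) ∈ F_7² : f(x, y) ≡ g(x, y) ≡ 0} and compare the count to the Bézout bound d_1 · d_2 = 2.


Common zeros: {(2, 0), (2, 2)}; count = 2; Bézout bound = 2.

deg(f) = 1, deg(g) = 2, so Bézout bound = 2.
Scan x ∈ F_7. For each x, list the y ∈ F_7 with f(x, y) ≡ 0 and those with g(x, y) ≡ 0 (mod 7); the common zeros in that column are the intersection.
  x = 0: f ≡ 0 at y ∈ ∅; g ≡ 0 at y ∈ ∅; common: ∅.
  x = 1: f ≡ 0 at y ∈ ∅; g ≡ 0 at y ∈ {0, 4}; common: ∅.
  x = 2: f ≡ 0 at y ∈ {0, 1, 2, 3, 4, 5, 6}; g ≡ 0 at y ∈ {0, 2}; common: {0, 2}.
  x = 3: f ≡ 0 at y ∈ ∅; g ≡ 0 at y ∈ ∅; common: ∅.
  x = 4: f ≡ 0 at y ∈ ∅; g ≡ 0 at y ∈ ∅; common: ∅.
  x = 5: f ≡ 0 at y ∈ ∅; g ≡ 0 at y ∈ {4, 6}; common: ∅.
  x = 6: f ≡ 0 at y ∈ ∅; g ≡ 0 at y ∈ {2, 6}; common: ∅.
Collecting: common zeros = {(2, 0), (2, 2)}, so the count is 2.
Comparison with the Bézout bound: 2 ≤ 2 = deg(f)·deg(g), as expected for curves with no common component (the bound is attained).


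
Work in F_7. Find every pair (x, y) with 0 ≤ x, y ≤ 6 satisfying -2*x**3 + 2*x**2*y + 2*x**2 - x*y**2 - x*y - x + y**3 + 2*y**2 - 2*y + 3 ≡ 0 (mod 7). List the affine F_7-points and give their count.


Affine F_7-points: {(0, 3), (0, 4), (0, 5), (1, 3), (1, 5), (2, 0), (3, 3), (4, 6), (5, 1), (5, 4), (5, 5)}; count = 11.

For each of the 49 pairs (x, y) ∈ F_7², evaluate f(x, y) mod 7. Record the zeros.
  x = 0: [0↦3, 1↦4, 2↦1, 3↦0, 4↦0, 5↦0, 6↦6]  zeros at y ∈ {3, 4, 5}
  x = 1: [0↦2, 1↦3, 2↦5, 3↦0, 4↦1, 5↦0, 6↦3]  zeros at y ∈ {3, 5}
  x = 2: [0↦0, 1↦5, 2↦2, 3↦4, 4↦3, 5↦5, 6↦2]  zeros at y ∈ {0}
  x = 3: [0↦6, 1↦5, 2↦1, 3↦0, 4↦1, 5↦3, 6↦5]  zeros at y ∈ {3}
  x = 4: [0↦1, 1↦5, 2↦4, 3↦4, 4↦4, 5↦3, 6↦0]  zeros at y ∈ {6}
  x = 5: [0↦1, 1↦0, 2↦6, 3↦4, 4↦0, 5↦0, 6↦3]  zeros at y ∈ {1, 4, 5}
  x = 6: [0↦1, 1↦6, 2↦2, 3↦2, 4↦5, 5↦3, 6↦2]  zeros at y ∈ ∅
Collecting zeros: affine points = {(0, 3), (0, 4), (0, 5), (1, 3), (1, 5), (2, 0), (3, 3), (4, 6), (5, 1), (5, 4), (5, 5)}.
Total count |C(F_7)_aff| = 11.


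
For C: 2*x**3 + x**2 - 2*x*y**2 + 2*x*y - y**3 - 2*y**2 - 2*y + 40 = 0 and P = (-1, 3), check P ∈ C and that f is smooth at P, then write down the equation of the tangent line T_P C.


Tangent line at P: -8*x - 31*y + 85 = 0.

Step 1: f(-1, 3) = 0, so P lies on C.
Step 2: partial derivatives
  f_x(x, y) = 6*x**2 + 2*x - 2*y**2 + 2*y, f_y(x, y) = -4*x*y + 2*x - 3*y**2 - 4*y - 2.
  f_x(P) = -8, f_y(P) = -31 (gradient nonzero, so P is smooth).
Step 3: tangent line at P: -8·(x − -1) + -31·(y − 3) = 0.
Expanding: -8*x - 31*y + 85 = 0.


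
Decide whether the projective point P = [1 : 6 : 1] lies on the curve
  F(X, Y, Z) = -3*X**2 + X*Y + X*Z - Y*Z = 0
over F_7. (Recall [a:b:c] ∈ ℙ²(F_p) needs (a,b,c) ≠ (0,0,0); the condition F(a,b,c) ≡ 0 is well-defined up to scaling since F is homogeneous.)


F(1,6,1) ≡ 5 (mod 7); P is NOT on the curve.

Evaluate F(1, 6, 1) term-by-term (mod 7).
  -3*X**2 ↦ -3·1·1·1 = -3
  X*Y ↦ 1·1·6·1 = 6
  X*Z ↦ 1·1·1·1 = 1
  -Y*Z ↦ -1·1·6·1 = -6
Sum: F(1, 6, 1) = (-3) + (6) + (1) + (-6) = -2.
Reducing mod 7: -2 ≡ 5 (mod 7).
Since F(a, b, c) ≡ 5 ≠ 0 (mod 7), P does NOT lie on the curve.


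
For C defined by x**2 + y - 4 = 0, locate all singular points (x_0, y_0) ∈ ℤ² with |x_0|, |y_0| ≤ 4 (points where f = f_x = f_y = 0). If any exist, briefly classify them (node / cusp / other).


No singular points in the scanned grid; C is smooth there.

Compute partial derivatives:
  f_x = 2*x.
  f_y = 1.
f_y = 1 is a nonzero constant, so f_y never vanishes: no point (x, y) can satisfy f = f_x = f_y = 0. In particular no (x, y) ∈ {−4, ..., 4}² is singular; the curve is smooth.


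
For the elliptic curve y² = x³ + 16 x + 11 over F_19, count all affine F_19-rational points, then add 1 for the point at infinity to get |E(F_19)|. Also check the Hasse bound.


Affine points = {(0, 7), (0, 12), (1, 3), (1, 16), (4, 5), (4, 14), (5, 8), (5, 11), (6, 0), (8, 9), (8, 10), (11, 6), (11, 13), (15, 4), (15, 15), (17, 3), (17, 16)}; affine count = 17; |E(F_19)| = 18.

Discriminant check: Δ ∝ 4a³ + 27b² = 4·16³ + 27·11² = 4·4096 + 27·121 ≡ 5 (mod 19). Nonzero ⇒ E is nonsingular.
For each x ∈ F_19, compute rhs = x³ + 16·x + 11 mod 19, then count y ∈ F_19 with y² ≡ rhs.
  x = 0: rhs = 11, matching y values: 7, 12 (2 points).
  x = 1: rhs = 9, matching y values: 3, 16 (2 points).
  x = 2: rhs = 13, matching y values: none (0 points).
  x = 3: rhs = 10, matching y values: none (0 points).
  x = 4: rhs = 6, matching y values: 5, 14 (2 points).
  x = 5: rhs = 7, matching y values: 8, 11 (2 points).
  x = 6: rhs = 0, matching y values: 0 (1 points).
  x = 7: rhs = 10, matching y values: none (0 points).
  x = 8: rhs = 5, matching y values: 9, 10 (2 points).
  x = 9: rhs = 10, matching y values: none (0 points).
  x = 10: rhs = 12, matching y values: none (0 points).
  x = 11: rhs = 17, matching y values: 6, 13 (2 points).
  x = 12: rhs = 12, matching y values: none (0 points).
  x = 13: rhs = 3, matching y values: none (0 points).
  x = 14: rhs = 15, matching y values: none (0 points).
  x = 15: rhs = 16, matching y values: 4, 15 (2 points).
  x = 16: rhs = 12, matching y values: none (0 points).
  x = 17: rhs = 9, matching y values: 3, 16 (2 points).
  x = 18: rhs = 13, matching y values: none (0 points).
Total affine count: 17.
Full point count |E(F_19)| = 17 + 1 = 18.
Hasse bound: |18 − (19+1)| = |-2| = 2 ≤ 2√19 ≈ 8.7178 ✓.


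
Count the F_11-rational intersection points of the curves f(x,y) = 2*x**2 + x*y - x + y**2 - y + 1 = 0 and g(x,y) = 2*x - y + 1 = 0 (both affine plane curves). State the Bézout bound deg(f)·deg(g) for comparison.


Common zeros: {(1, 3), (7, 4)}; count = 2; Bézout bound = 2.

deg(f) = 2, deg(g) = 1, so Bézout bound = 2.
Scan x ∈ F_11. For each x, list the y ∈ F_11 with f(x, y) ≡ 0 and those with g(x, y) ≡ 0 (mod 11); the common zeros in that column are the intersection.
  x = 0: f ≡ 0 at y ∈ ∅; g ≡ 0 at y ∈ {1}; common: ∅.
  x = 1: f ≡ 0 at y ∈ {3, 8}; g ≡ 0 at y ∈ {3}; common: {3}.
  x = 2: f ≡ 0 at y ∈ ∅; g ≡ 0 at y ∈ {5}; common: ∅.
  x = 3: f ≡ 0 at y ∈ ∅; g ≡ 0 at y ∈ {7}; common: ∅.
  x = 4: f ≡ 0 at y ∈ {1, 7}; g ≡ 0 at y ∈ {9}; common: ∅.
  x = 5: f ≡ 0 at y ∈ ∅; g ≡ 0 at y ∈ {0}; common: ∅.
  x = 6: f ≡ 0 at y ∈ ∅; g ≡ 0 at y ∈ {2}; common: ∅.
  x = 7: f ≡ 0 at y ∈ {1, 4}; g ≡ 0 at y ∈ {4}; common: {4}.
  x = 8: f ≡ 0 at y ∈ {0, 4}; g ≡ 0 at y ∈ {6}; common: ∅.
  x = 9: f ≡ 0 at y ∈ {0, 3}; g ≡ 0 at y ∈ {8}; common: ∅.
  x = 10: f ≡ 0 at y ∈ ∅; g ≡ 0 at y ∈ {10}; common: ∅.
Collecting: common zeros = {(1, 3), (7, 4)}, so the count is 2.
Comparison with the Bézout bound: 2 ≤ 2 = deg(f)·deg(g), as expected for curves with no common component (the bound is attained).


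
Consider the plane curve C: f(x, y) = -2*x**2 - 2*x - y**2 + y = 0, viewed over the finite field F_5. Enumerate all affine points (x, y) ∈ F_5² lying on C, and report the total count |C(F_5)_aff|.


Affine F_5-points: {(0, 0), (0, 1), (1, 3), (3, 3), (4, 0), (4, 1)}; count = 6.

For each of the 25 pairs (x, y) ∈ F_5², evaluate f(x, y) mod 5. Record the zeros.
  x = 0: [0↦0, 1↦0, 2↦3, 3↦4, 4↦3]  zeros at y ∈ {0, 1}
  x = 1: [0↦1, 1↦1, 2↦4, 3↦0, 4↦4]  zeros at y ∈ {3}
  x = 2: [0↦3, 1↦3, 2↦1, 3↦2, 4↦1]  zeros at y ∈ ∅
  x = 3: [0↦1, 1↦1, 2↦4, 3↦0, 4↦4]  zeros at y ∈ {3}
  x = 4: [0↦0, 1↦0, 2↦3, 3↦4, 4↦3]  zeros at y ∈ {0, 1}
Collecting zeros: affine points = {(0, 0), (0, 1), (1, 3), (3, 3), (4, 0), (4, 1)}.
Total count |C(F_5)_aff| = 6.


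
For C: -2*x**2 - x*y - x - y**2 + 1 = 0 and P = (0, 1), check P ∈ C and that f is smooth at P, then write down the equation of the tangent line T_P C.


Tangent line at P: -2*x - 2*y + 2 = 0.

Step 1: f(0, 1) = 0, so P lies on C.
Step 2: partial derivatives
  f_x(x, y) = -4*x - y - 1, f_y(x, y) = -x - 2*y.
  f_x(P) = -2, f_y(P) = -2 (gradient nonzero, so P is smooth).
Step 3: tangent line at P: -2·(x − 0) + -2·(y − 1) = 0.
Expanding: -2*x - 2*y + 2 = 0.
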